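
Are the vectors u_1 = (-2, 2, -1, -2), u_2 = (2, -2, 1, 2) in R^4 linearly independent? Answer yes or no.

no

Form the matrix with these vectors as rows and row reduce.
R2 ← R2 + R1: [0, 0, 0, 0]
1 nonzero row, so the 2 vectors span a space of dimension 1.
Since 1 < 2, the vectors are linearly dependent.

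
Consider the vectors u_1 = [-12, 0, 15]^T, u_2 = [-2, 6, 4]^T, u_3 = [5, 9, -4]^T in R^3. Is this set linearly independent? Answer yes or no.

Form the matrix with these vectors as rows and row reduce.
R2 ← R2 − (1/6)·R1: [0, 6, 3/2]
R3 ← R3 + (5/12)·R1: [0, 9, 9/4]
R3 ← R3 − (3/2)·R2: [0, 0, 0]
2 nonzero rows, so the 3 vectors span a space of dimension 2.
Since 2 < 3, the vectors are linearly dependent.

no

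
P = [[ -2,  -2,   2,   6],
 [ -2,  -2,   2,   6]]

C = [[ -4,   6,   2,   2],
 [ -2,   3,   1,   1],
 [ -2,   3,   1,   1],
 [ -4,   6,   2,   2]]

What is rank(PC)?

First compute PC:
[[-16,  24,   8,   8],
 [-16,  24,   8,   8]]
Now row reduce the product.
R2 ← R2 − R1: [0, 0, 0, 0]
1 nonzero row, so rank(PC) = 1.

1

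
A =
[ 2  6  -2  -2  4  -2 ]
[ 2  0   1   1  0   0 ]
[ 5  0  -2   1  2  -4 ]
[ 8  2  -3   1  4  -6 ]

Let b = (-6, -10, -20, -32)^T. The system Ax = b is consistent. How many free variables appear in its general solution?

3

Row reduce the augmented matrix [A | b].
R2 ← R2 − R1: [0, -6, 3, 3, -4, 2, -4]
R3 ← R3 − (5/2)·R1: [0, -15, 3, 6, -8, 1, -5]
R4 ← R4 − (4)·R1: [0, -22, 5, 9, -12, 2, -8]
R3 ← R3 − (5/2)·R2: [0, 0, -9/2, -3/2, 2, -4, 5]
R4 ← R4 − (11/3)·R2: [0, 0, -6, -2, 8/3, -16/3, 20/3]
R4 ← R4 − (4/3)·R3: [0, 0, 0, 0, 0, 0, 0]
The echelon form has 3 nonzero rows, and every pivot lies in the first 6 columns, so rank(A) = rank([A|b]) = 3.
The system is consistent.
Free variables = (unknowns) − (rank) = 6 − 3 = 3.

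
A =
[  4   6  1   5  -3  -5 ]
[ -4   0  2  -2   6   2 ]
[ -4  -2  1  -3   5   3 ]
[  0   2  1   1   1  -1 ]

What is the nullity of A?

4

Row reduce to echelon form.
R2 ← R2 + R1: [0, 6, 3, 3, 3, -3]
R3 ← R3 + R1: [0, 4, 2, 2, 2, -2]
R3 ← R3 − (2/3)·R2: [0, 0, 0, 0, 0, 0]
R4 ← R4 − (1/3)·R2: [0, 0, 0, 0, 0, 0]
2 nonzero rows, so rank(A) = 2.
A has 6 columns; by rank–nullity, nullity = 6 − 2 = 4.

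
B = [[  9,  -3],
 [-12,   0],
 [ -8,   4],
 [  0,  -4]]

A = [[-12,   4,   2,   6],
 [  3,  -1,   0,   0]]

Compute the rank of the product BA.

2

First compute BA:
[[-117,  39,  18,  54],
 [144, -48, -24, -72],
 [108, -36, -16, -48],
 [-12,   4,   0,   0]]
Now row reduce the product.
R2 ← R2 + (16/13)·R1: [0, 0, -24/13, -72/13]
R3 ← R3 + (12/13)·R1: [0, 0, 8/13, 24/13]
R4 ← R4 − (4/39)·R1: [0, 0, -24/13, -72/13]
R3 ← R3 + (1/3)·R2: [0, 0, 0, 0]
R4 ← R4 − R2: [0, 0, 0, 0]
2 nonzero rows, so rank(BA) = 2.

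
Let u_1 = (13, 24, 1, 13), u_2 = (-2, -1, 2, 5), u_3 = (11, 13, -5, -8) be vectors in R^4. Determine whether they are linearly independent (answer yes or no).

no

Form the matrix with these vectors as rows and row reduce.
R2 ← R2 + (2/13)·R1: [0, 35/13, 28/13, 7]
R3 ← R3 − (11/13)·R1: [0, -95/13, -76/13, -19]
R3 ← R3 + (19/7)·R2: [0, 0, 0, 0]
2 nonzero rows, so the 3 vectors span a space of dimension 2.
Since 2 < 3, the vectors are linearly dependent.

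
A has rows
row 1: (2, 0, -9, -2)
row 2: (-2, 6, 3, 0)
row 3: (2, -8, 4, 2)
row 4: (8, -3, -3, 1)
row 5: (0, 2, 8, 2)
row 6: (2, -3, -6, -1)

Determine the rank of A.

Row reduce to echelon form.
R2 ← R2 + R1: [0, 6, -6, -2]
R3 ← R3 − R1: [0, -8, 13, 4]
R4 ← R4 − (4)·R1: [0, -3, 33, 9]
R6 ← R6 − R1: [0, -3, 3, 1]
R3 ← R3 + (4/3)·R2: [0, 0, 5, 4/3]
R4 ← R4 + (1/2)·R2: [0, 0, 30, 8]
R5 ← R5 − (1/3)·R2: [0, 0, 10, 8/3]
R6 ← R6 + (1/2)·R2: [0, 0, 0, 0]
R4 ← R4 − (6)·R3: [0, 0, 0, 0]
R5 ← R5 − (2)·R3: [0, 0, 0, 0]
Echelon form has 3 nonzero rows, so rank(A) = 3.

3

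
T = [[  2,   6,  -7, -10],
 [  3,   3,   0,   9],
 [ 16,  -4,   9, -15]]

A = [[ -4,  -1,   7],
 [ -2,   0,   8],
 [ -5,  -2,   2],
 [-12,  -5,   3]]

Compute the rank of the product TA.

2

First compute TA:
[[135,  62,  18],
 [-126, -48,  72],
 [ 79,  41,  53]]
Now row reduce the product.
R2 ← R2 + (14/15)·R1: [0, 148/15, 444/5]
R3 ← R3 − (79/135)·R1: [0, 637/135, 637/15]
R3 ← R3 − (637/1332)·R2: [0, 0, 0]
2 nonzero rows, so rank(TA) = 2.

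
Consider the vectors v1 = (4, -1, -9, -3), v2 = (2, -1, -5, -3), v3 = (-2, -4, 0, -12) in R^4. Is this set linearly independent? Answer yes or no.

no

Form the matrix with these vectors as rows and row reduce.
R2 ← R2 − (1/2)·R1: [0, -1/2, -1/2, -3/2]
R3 ← R3 + (1/2)·R1: [0, -9/2, -9/2, -27/2]
R3 ← R3 − (9)·R2: [0, 0, 0, 0]
2 nonzero rows, so the 3 vectors span a space of dimension 2.
Since 2 < 3, the vectors are linearly dependent.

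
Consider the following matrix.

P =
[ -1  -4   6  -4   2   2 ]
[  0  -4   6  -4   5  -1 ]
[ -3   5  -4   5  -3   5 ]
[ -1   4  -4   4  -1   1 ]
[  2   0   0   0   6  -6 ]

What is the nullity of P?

3

Row reduce to echelon form.
R3 ← R3 − (3)·R1: [0, 17, -22, 17, -9, -1]
R4 ← R4 − R1: [0, 8, -10, 8, -3, -1]
R5 ← R5 + (2)·R1: [0, -8, 12, -8, 10, -2]
R3 ← R3 + (17/4)·R2: [0, 0, 7/2, 0, 49/4, -21/4]
R4 ← R4 + (2)·R2: [0, 0, 2, 0, 7, -3]
R5 ← R5 − (2)·R2: [0, 0, 0, 0, 0, 0]
R4 ← R4 − (4/7)·R3: [0, 0, 0, 0, 0, 0]
3 nonzero rows, so rank(P) = 3.
P has 6 columns; by rank–nullity, nullity = 6 − 3 = 3.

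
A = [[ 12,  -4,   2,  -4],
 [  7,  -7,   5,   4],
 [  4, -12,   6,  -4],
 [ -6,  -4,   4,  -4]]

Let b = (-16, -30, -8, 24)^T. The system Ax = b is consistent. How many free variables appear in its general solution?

0

Row reduce the augmented matrix [A | b].
R2 ← R2 − (7/12)·R1: [0, -14/3, 23/6, 19/3, -62/3]
R3 ← R3 − (1/3)·R1: [0, -32/3, 16/3, -8/3, -8/3]
R4 ← R4 + (1/2)·R1: [0, -6, 5, -6, 16]
R3 ← R3 − (16/7)·R2: [0, 0, -24/7, -120/7, 312/7]
R4 ← R4 − (9/7)·R2: [0, 0, 1/14, -99/7, 298/7]
R4 ← R4 + (1/48)·R3: [0, 0, 0, -29/2, 87/2]
The echelon form has 4 nonzero rows, and every pivot lies in the first 4 columns, so rank(A) = rank([A|b]) = 4.
The system is consistent.
Free variables = (unknowns) − (rank) = 4 − 4 = 0.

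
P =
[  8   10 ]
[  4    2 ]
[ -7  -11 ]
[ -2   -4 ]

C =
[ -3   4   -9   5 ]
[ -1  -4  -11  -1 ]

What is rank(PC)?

First compute PC:
[[-34,  -8, -182,  30],
 [-14,   8, -58,  18],
 [ 32,  16, 184, -24],
 [ 10,   8,  62,  -6]]
Now row reduce the product.
R2 ← R2 − (7/17)·R1: [0, 192/17, 288/17, 96/17]
R3 ← R3 + (16/17)·R1: [0, 144/17, 216/17, 72/17]
R4 ← R4 + (5/17)·R1: [0, 96/17, 144/17, 48/17]
R3 ← R3 − (3/4)·R2: [0, 0, 0, 0]
R4 ← R4 − (1/2)·R2: [0, 0, 0, 0]
2 nonzero rows, so rank(PC) = 2.

2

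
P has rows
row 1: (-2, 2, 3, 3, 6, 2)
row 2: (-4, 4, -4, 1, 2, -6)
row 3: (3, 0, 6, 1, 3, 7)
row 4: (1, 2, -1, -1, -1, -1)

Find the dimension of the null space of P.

3

Row reduce to echelon form.
R2 ← R2 − (2)·R1: [0, 0, -10, -5, -10, -10]
R3 ← R3 + (3/2)·R1: [0, 3, 21/2, 11/2, 12, 10]
R4 ← R4 + (1/2)·R1: [0, 3, 1/2, 1/2, 2, 0]
Swap R2 ↔ R3
R4 ← R4 − R2: [0, 0, -10, -5, -10, -10]
R4 ← R4 − R3: [0, 0, 0, 0, 0, 0]
3 nonzero rows, so rank(P) = 3.
P has 6 columns; by rank–nullity, nullity = 6 − 3 = 3.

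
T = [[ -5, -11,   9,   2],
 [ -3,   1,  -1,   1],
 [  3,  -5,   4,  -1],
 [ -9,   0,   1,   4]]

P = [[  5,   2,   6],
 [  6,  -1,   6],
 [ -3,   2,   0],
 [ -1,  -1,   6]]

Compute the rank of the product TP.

First compute TP:
[[-120,  17, -84],
 [ -7, -10,  -6],
 [-26,  20, -18],
 [-52, -20, -30]]
Now row reduce the product.
R2 ← R2 − (7/120)·R1: [0, -1319/120, -11/10]
R3 ← R3 − (13/60)·R1: [0, 979/60, 1/5]
R4 ← R4 − (13/30)·R1: [0, -821/30, 32/5]
R3 ← R3 + (1958/1319)·R2: [0, 0, -1890/1319]
R4 ← R4 − (3284/1319)·R2: [0, 0, 12054/1319]
R4 ← R4 + (287/45)·R3: [0, 0, 0]
3 nonzero rows, so rank(TP) = 3.

3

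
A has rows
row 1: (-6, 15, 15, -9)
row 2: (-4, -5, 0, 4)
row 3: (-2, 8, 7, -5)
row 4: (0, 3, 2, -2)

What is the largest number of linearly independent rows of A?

Row reduce to echelon form.
R2 ← R2 − (2/3)·R1: [0, -15, -10, 10]
R3 ← R3 − (1/3)·R1: [0, 3, 2, -2]
R3 ← R3 + (1/5)·R2: [0, 0, 0, 0]
R4 ← R4 + (1/5)·R2: [0, 0, 0, 0]
Echelon form has 2 nonzero rows, so rank(A) = 2.
The rank gives the maximum number of linearly independent rows: 2.

2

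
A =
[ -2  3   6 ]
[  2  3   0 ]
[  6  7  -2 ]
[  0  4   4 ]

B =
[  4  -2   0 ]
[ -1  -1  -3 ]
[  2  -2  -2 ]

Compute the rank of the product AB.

2

First compute AB:
[[  1, -11, -21],
 [  5,  -7,  -9],
 [ 13, -15, -17],
 [  4, -12, -20]]
Now row reduce the product.
R2 ← R2 − (5)·R1: [0, 48, 96]
R3 ← R3 − (13)·R1: [0, 128, 256]
R4 ← R4 − (4)·R1: [0, 32, 64]
R3 ← R3 − (8/3)·R2: [0, 0, 0]
R4 ← R4 − (2/3)·R2: [0, 0, 0]
2 nonzero rows, so rank(AB) = 2.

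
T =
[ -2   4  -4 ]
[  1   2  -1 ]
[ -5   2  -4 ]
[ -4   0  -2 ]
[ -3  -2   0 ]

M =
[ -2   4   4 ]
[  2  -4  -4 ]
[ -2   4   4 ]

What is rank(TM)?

First compute TM:
[[ 20, -40, -40],
 [  4,  -8,  -8],
 [ 22, -44, -44],
 [ 12, -24, -24],
 [  2,  -4,  -4]]
Now row reduce the product.
R2 ← R2 − (1/5)·R1: [0, 0, 0]
R3 ← R3 − (11/10)·R1: [0, 0, 0]
R4 ← R4 − (3/5)·R1: [0, 0, 0]
R5 ← R5 − (1/10)·R1: [0, 0, 0]
1 nonzero row, so rank(TM) = 1.

1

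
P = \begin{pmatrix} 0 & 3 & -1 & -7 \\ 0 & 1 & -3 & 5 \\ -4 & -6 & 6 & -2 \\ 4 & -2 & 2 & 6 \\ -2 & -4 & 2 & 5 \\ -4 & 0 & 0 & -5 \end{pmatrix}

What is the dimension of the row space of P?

3

Row reduce to echelon form.
Swap R1 ↔ R3
R4 ← R4 + R1: [0, -8, 8, 4]
R5 ← R5 − (1/2)·R1: [0, -1, -1, 6]
R6 ← R6 − R1: [0, 6, -6, -3]
R3 ← R3 − (3)·R2: [0, 0, 8, -22]
R4 ← R4 + (8)·R2: [0, 0, -16, 44]
R5 ← R5 + R2: [0, 0, -4, 11]
R6 ← R6 − (6)·R2: [0, 0, 12, -33]
R4 ← R4 + (2)·R3: [0, 0, 0, 0]
R5 ← R5 + (1/2)·R3: [0, 0, 0, 0]
R6 ← R6 − (3/2)·R3: [0, 0, 0, 0]
Echelon form has 3 nonzero rows, so rank(P) = 3.
The row space has dimension equal to the rank: 3.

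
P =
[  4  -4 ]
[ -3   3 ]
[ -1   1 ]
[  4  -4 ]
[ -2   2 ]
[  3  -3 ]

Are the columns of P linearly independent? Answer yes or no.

no

Row reduce P to echelon form.
R2 ← R2 + (3/4)·R1: [0, 0]
R3 ← R3 + (1/4)·R1: [0, 0]
R4 ← R4 − R1: [0, 0]
R5 ← R5 + (1/2)·R1: [0, 0]
R6 ← R6 − (3/4)·R1: [0, 0]
1 pivot among 2 columns.
Only 1 < 2 pivot columns, so the columns are linearly dependent.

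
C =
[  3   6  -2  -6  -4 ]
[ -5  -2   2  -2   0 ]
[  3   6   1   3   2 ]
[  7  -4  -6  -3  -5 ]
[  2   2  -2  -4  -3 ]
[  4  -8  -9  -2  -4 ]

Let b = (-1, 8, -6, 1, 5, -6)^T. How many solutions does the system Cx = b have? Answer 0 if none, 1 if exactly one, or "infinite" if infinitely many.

0

Row reduce the augmented matrix [C | b].
R2 ← R2 + (5/3)·R1: [0, 8, -4/3, -12, -20/3, 19/3]
R3 ← R3 − R1: [0, 0, 3, 9, 6, -5]
R4 ← R4 − (7/3)·R1: [0, -18, -4/3, 11, 13/3, 10/3]
R5 ← R5 − (2/3)·R1: [0, -2, -2/3, 0, -1/3, 17/3]
R6 ← R6 − (4/3)·R1: [0, -16, -19/3, 6, 4/3, -14/3]
R4 ← R4 + (9/4)·R2: [0, 0, -13/3, -16, -32/3, 211/12]
R5 ← R5 + (1/4)·R2: [0, 0, -1, -3, -2, 29/4]
R6 ← R6 + (2)·R2: [0, 0, -9, -18, -12, 8]
R4 ← R4 + (13/9)·R3: [0, 0, 0, -3, -2, 373/36]
R5 ← R5 + (1/3)·R3: [0, 0, 0, 0, 0, 67/12]
R6 ← R6 + (3)·R3: [0, 0, 0, 9, 6, -7]
R6 ← R6 + (3)·R4: [0, 0, 0, 0, 0, 289/12]
R6 ← R6 − (289/67)·R5: [0, 0, 0, 0, 0, 0]
The echelon form has 5 nonzero rows; the last pivot sits in the augmented column, so rank(C) = 4 but rank([C|b]) = 5.
Since the ranks differ, the system is inconsistent.
It has no solutions.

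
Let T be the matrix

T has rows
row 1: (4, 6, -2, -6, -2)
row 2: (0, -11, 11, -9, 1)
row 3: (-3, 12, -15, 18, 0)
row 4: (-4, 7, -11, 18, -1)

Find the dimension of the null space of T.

2

Row reduce to echelon form.
R3 ← R3 + (3/4)·R1: [0, 33/2, -33/2, 27/2, -3/2]
R4 ← R4 + R1: [0, 13, -13, 12, -3]
R3 ← R3 + (3/2)·R2: [0, 0, 0, 0, 0]
R4 ← R4 + (13/11)·R2: [0, 0, 0, 15/11, -20/11]
Swap R3 ↔ R4
3 nonzero rows, so rank(T) = 3.
T has 5 columns; by rank–nullity, nullity = 5 − 3 = 2.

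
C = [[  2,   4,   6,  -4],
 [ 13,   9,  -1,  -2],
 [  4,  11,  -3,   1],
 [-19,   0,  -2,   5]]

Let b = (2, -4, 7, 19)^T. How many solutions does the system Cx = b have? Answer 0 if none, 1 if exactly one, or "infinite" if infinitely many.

infinite

Row reduce the augmented matrix [C | b].
R2 ← R2 − (13/2)·R1: [0, -17, -40, 24, -17]
R3 ← R3 − (2)·R1: [0, 3, -15, 9, 3]
R4 ← R4 + (19/2)·R1: [0, 38, 55, -33, 38]
R3 ← R3 + (3/17)·R2: [0, 0, -375/17, 225/17, 0]
R4 ← R4 + (38/17)·R2: [0, 0, -585/17, 351/17, 0]
R4 ← R4 − (39/25)·R3: [0, 0, 0, 0, 0]
The echelon form has 3 nonzero rows, and every pivot lies in the first 4 columns, so rank(C) = rank([C|b]) = 3.
The system is consistent.
rank = 3 < 4 unknowns, so there are infinitely many solutions.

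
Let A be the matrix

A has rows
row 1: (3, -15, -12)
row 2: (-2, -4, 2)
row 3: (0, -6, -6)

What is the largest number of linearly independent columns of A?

Row reduce to echelon form.
R2 ← R2 + (2/3)·R1: [0, -14, -6]
R3 ← R3 − (3/7)·R2: [0, 0, -24/7]
Echelon form has 3 nonzero rows, so rank(A) = 3.
The rank gives the maximum number of linearly independent columns: 3.

3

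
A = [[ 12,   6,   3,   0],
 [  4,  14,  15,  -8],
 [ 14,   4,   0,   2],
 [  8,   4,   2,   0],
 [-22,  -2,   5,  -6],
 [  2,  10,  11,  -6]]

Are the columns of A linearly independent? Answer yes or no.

Row reduce A to echelon form.
R2 ← R2 − (1/3)·R1: [0, 12, 14, -8]
R3 ← R3 − (7/6)·R1: [0, -3, -7/2, 2]
R4 ← R4 − (2/3)·R1: [0, 0, 0, 0]
R5 ← R5 + (11/6)·R1: [0, 9, 21/2, -6]
R6 ← R6 − (1/6)·R1: [0, 9, 21/2, -6]
R3 ← R3 + (1/4)·R2: [0, 0, 0, 0]
R5 ← R5 − (3/4)·R2: [0, 0, 0, 0]
R6 ← R6 − (3/4)·R2: [0, 0, 0, 0]
2 pivots among 4 columns.
Only 2 < 4 pivot columns, so the columns are linearly dependent.

no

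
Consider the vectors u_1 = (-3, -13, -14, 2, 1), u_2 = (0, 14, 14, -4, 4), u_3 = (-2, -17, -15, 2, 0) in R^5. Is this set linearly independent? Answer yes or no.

Form the matrix with these vectors as rows and row reduce.
R3 ← R3 − (2/3)·R1: [0, -25/3, -17/3, 2/3, -2/3]
R3 ← R3 + (25/42)·R2: [0, 0, 8/3, -12/7, 12/7]
3 nonzero rows, so the 3 vectors span a space of dimension 3.
Since 3 = 3, the vectors are linearly independent.

yes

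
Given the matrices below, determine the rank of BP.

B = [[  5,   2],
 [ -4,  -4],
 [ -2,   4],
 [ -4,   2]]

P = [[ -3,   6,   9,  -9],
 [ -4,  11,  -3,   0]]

First compute BP:
[[-23,  52,  39, -45],
 [ 28, -68, -24,  36],
 [-10,  32, -30,  18],
 [  4,  -2, -42,  36]]
Now row reduce the product.
R2 ← R2 + (28/23)·R1: [0, -108/23, 540/23, -432/23]
R3 ← R3 − (10/23)·R1: [0, 216/23, -1080/23, 864/23]
R4 ← R4 + (4/23)·R1: [0, 162/23, -810/23, 648/23]
R3 ← R3 + (2)·R2: [0, 0, 0, 0]
R4 ← R4 + (3/2)·R2: [0, 0, 0, 0]
2 nonzero rows, so rank(BP) = 2.

2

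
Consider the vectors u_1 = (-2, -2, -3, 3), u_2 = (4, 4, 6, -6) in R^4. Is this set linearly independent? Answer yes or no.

Form the matrix with these vectors as rows and row reduce.
R2 ← R2 + (2)·R1: [0, 0, 0, 0]
1 nonzero row, so the 2 vectors span a space of dimension 1.
Since 1 < 2, the vectors are linearly dependent.

no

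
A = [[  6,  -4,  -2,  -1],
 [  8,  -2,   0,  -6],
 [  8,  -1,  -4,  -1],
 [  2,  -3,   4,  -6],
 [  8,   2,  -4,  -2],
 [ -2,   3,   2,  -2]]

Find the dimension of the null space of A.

1

Row reduce to echelon form.
R2 ← R2 − (4/3)·R1: [0, 10/3, 8/3, -14/3]
R3 ← R3 − (4/3)·R1: [0, 13/3, -4/3, 1/3]
R4 ← R4 − (1/3)·R1: [0, -5/3, 14/3, -17/3]
R5 ← R5 − (4/3)·R1: [0, 22/3, -4/3, -2/3]
R6 ← R6 + (1/3)·R1: [0, 5/3, 4/3, -7/3]
R3 ← R3 − (13/10)·R2: [0, 0, -24/5, 32/5]
R4 ← R4 + (1/2)·R2: [0, 0, 6, -8]
R5 ← R5 − (11/5)·R2: [0, 0, -36/5, 48/5]
R6 ← R6 − (1/2)·R2: [0, 0, 0, 0]
R4 ← R4 + (5/4)·R3: [0, 0, 0, 0]
R5 ← R5 − (3/2)·R3: [0, 0, 0, 0]
3 nonzero rows, so rank(A) = 3.
A has 4 columns; by rank–nullity, nullity = 4 − 3 = 1.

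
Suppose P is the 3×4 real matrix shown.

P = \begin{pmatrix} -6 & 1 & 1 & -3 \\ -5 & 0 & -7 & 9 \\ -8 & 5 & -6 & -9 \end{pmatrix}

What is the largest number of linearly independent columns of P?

3

Row reduce to echelon form.
R2 ← R2 − (5/6)·R1: [0, -5/6, -47/6, 23/2]
R3 ← R3 − (4/3)·R1: [0, 11/3, -22/3, -5]
R3 ← R3 + (22/5)·R2: [0, 0, -209/5, 228/5]
Echelon form has 3 nonzero rows, so rank(P) = 3.
The rank gives the maximum number of linearly independent columns: 3.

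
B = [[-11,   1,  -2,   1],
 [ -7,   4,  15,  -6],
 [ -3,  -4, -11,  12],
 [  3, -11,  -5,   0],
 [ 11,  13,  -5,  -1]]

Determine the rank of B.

Row reduce to echelon form.
R2 ← R2 − (7/11)·R1: [0, 37/11, 179/11, -73/11]
R3 ← R3 − (3/11)·R1: [0, -47/11, -115/11, 129/11]
R4 ← R4 + (3/11)·R1: [0, -118/11, -61/11, 3/11]
R5 ← R5 + R1: [0, 14, -7, 0]
R3 ← R3 + (47/37)·R2: [0, 0, 378/37, 122/37]
R4 ← R4 + (118/37)·R2: [0, 0, 1715/37, -773/37]
R5 ← R5 − (154/37)·R2: [0, 0, -2765/37, 1022/37]
R4 ← R4 − (245/54)·R3: [0, 0, 0, -968/27]
R5 ← R5 + (395/54)·R3: [0, 0, 0, 1397/27]
R5 ← R5 + (127/88)·R4: [0, 0, 0, 0]
Echelon form has 4 nonzero rows, so rank(B) = 4.

4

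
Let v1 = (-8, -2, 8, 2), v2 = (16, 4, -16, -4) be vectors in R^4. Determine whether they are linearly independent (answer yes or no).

no

Form the matrix with these vectors as rows and row reduce.
R2 ← R2 + (2)·R1: [0, 0, 0, 0]
1 nonzero row, so the 2 vectors span a space of dimension 1.
Since 1 < 2, the vectors are linearly dependent.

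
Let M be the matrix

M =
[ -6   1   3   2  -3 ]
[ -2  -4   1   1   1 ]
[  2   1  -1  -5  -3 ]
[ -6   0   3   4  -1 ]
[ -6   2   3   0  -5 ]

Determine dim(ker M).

Row reduce to echelon form.
R2 ← R2 − (1/3)·R1: [0, -13/3, 0, 1/3, 2]
R3 ← R3 + (1/3)·R1: [0, 4/3, 0, -13/3, -4]
R4 ← R4 − R1: [0, -1, 0, 2, 2]
R5 ← R5 − R1: [0, 1, 0, -2, -2]
R3 ← R3 + (4/13)·R2: [0, 0, 0, -55/13, -44/13]
R4 ← R4 − (3/13)·R2: [0, 0, 0, 25/13, 20/13]
R5 ← R5 + (3/13)·R2: [0, 0, 0, -25/13, -20/13]
R4 ← R4 + (5/11)·R3: [0, 0, 0, 0, 0]
R5 ← R5 − (5/11)·R3: [0, 0, 0, 0, 0]
3 nonzero rows, so rank(M) = 3.
M has 5 columns; by rank–nullity, nullity = 5 − 3 = 2.

2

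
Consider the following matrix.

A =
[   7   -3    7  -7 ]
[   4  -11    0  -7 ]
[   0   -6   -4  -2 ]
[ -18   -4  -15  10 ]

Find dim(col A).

Row reduce to echelon form.
R2 ← R2 − (4/7)·R1: [0, -65/7, -4, -3]
R4 ← R4 + (18/7)·R1: [0, -82/7, 3, -8]
R3 ← R3 − (42/65)·R2: [0, 0, -92/65, -4/65]
R4 ← R4 − (82/65)·R2: [0, 0, 523/65, -274/65]
R4 ← R4 + (523/92)·R3: [0, 0, 0, -105/23]
Echelon form has 4 nonzero rows, so rank(A) = 4.
The column space has dimension equal to the rank: 4.

4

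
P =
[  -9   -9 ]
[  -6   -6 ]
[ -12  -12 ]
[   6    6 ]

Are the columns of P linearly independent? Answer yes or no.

no

Row reduce P to echelon form.
R2 ← R2 − (2/3)·R1: [0, 0]
R3 ← R3 − (4/3)·R1: [0, 0]
R4 ← R4 + (2/3)·R1: [0, 0]
1 pivot among 2 columns.
Only 1 < 2 pivot columns, so the columns are linearly dependent.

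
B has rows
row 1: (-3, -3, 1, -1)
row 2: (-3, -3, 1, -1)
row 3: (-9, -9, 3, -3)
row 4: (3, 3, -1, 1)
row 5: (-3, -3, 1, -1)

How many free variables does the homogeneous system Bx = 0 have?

Row reduce to echelon form.
R2 ← R2 − R1: [0, 0, 0, 0]
R3 ← R3 − (3)·R1: [0, 0, 0, 0]
R4 ← R4 + R1: [0, 0, 0, 0]
R5 ← R5 − R1: [0, 0, 0, 0]
1 nonzero row, so rank(B) = 1.
B has 4 columns; by rank–nullity, nullity = 4 − 1 = 3.

3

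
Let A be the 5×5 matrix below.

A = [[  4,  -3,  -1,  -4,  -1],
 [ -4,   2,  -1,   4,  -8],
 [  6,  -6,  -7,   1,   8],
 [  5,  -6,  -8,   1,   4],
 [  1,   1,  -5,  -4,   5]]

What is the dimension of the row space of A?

Row reduce to echelon form.
R2 ← R2 + R1: [0, -1, -2, 0, -9]
R3 ← R3 − (3/2)·R1: [0, -3/2, -11/2, 7, 19/2]
R4 ← R4 − (5/4)·R1: [0, -9/4, -27/4, 6, 21/4]
R5 ← R5 − (1/4)·R1: [0, 7/4, -19/4, -3, 21/4]
R3 ← R3 − (3/2)·R2: [0, 0, -5/2, 7, 23]
R4 ← R4 − (9/4)·R2: [0, 0, -9/4, 6, 51/2]
R5 ← R5 + (7/4)·R2: [0, 0, -33/4, -3, -21/2]
R4 ← R4 − (9/10)·R3: [0, 0, 0, -3/10, 24/5]
R5 ← R5 − (33/10)·R3: [0, 0, 0, -261/10, -432/5]
R5 ← R5 − (87)·R4: [0, 0, 0, 0, -504]
Echelon form has 5 nonzero rows, so rank(A) = 5.
The row space has dimension equal to the rank: 5.

5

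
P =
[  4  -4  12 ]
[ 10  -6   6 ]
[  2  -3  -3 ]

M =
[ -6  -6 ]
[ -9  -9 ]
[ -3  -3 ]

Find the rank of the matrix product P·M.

1

First compute PM:
[[-24, -24],
 [-24, -24],
 [ 24,  24]]
Now row reduce the product.
R2 ← R2 − R1: [0, 0]
R3 ← R3 + R1: [0, 0]
1 nonzero row, so rank(PM) = 1.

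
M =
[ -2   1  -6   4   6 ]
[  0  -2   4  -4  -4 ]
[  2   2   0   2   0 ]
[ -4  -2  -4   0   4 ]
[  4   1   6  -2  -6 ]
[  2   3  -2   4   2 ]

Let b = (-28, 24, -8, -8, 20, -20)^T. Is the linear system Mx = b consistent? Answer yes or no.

yes

Row reduce the augmented matrix [M | b].
R3 ← R3 + R1: [0, 3, -6, 6, 6, -36]
R4 ← R4 − (2)·R1: [0, -4, 8, -8, -8, 48]
R5 ← R5 + (2)·R1: [0, 3, -6, 6, 6, -36]
R6 ← R6 + R1: [0, 4, -8, 8, 8, -48]
R3 ← R3 + (3/2)·R2: [0, 0, 0, 0, 0, 0]
R4 ← R4 − (2)·R2: [0, 0, 0, 0, 0, 0]
R5 ← R5 + (3/2)·R2: [0, 0, 0, 0, 0, 0]
R6 ← R6 + (2)·R2: [0, 0, 0, 0, 0, 0]
The echelon form has 2 nonzero rows, and every pivot lies in the first 5 columns, so rank(M) = rank([M|b]) = 2.
The system is consistent.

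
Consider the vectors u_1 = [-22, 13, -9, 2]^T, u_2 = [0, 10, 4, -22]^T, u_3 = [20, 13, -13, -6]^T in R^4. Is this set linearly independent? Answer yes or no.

yes

Form the matrix with these vectors as rows and row reduce.
R3 ← R3 + (10/11)·R1: [0, 273/11, -233/11, -46/11]
R3 ← R3 − (273/110)·R2: [0, 0, -1711/55, 2773/55]
3 nonzero rows, so the 3 vectors span a space of dimension 3.
Since 3 = 3, the vectors are linearly independent.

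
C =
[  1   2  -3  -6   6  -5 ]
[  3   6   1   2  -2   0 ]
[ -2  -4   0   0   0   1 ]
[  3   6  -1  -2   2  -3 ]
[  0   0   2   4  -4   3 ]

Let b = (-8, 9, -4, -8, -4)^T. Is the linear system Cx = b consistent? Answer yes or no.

Row reduce the augmented matrix [C | b].
R2 ← R2 − (3)·R1: [0, 0, 10, 20, -20, 15, 33]
R3 ← R3 + (2)·R1: [0, 0, -6, -12, 12, -9, -20]
R4 ← R4 − (3)·R1: [0, 0, 8, 16, -16, 12, 16]
R3 ← R3 + (3/5)·R2: [0, 0, 0, 0, 0, 0, -1/5]
R4 ← R4 − (4/5)·R2: [0, 0, 0, 0, 0, 0, -52/5]
R5 ← R5 − (1/5)·R2: [0, 0, 0, 0, 0, 0, -53/5]
R4 ← R4 − (52)·R3: [0, 0, 0, 0, 0, 0, 0]
R5 ← R5 − (53)·R3: [0, 0, 0, 0, 0, 0, 0]
The echelon form has 3 nonzero rows; the last pivot sits in the augmented column, so rank(C) = 2 but rank([C|b]) = 3.
Since the ranks differ, the system is inconsistent.

no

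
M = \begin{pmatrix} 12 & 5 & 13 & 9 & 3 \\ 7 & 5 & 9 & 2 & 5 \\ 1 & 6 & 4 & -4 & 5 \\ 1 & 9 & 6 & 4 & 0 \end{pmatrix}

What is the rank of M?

4

Row reduce to echelon form.
R2 ← R2 − (7/12)·R1: [0, 25/12, 17/12, -13/4, 13/4]
R3 ← R3 − (1/12)·R1: [0, 67/12, 35/12, -19/4, 19/4]
R4 ← R4 − (1/12)·R1: [0, 103/12, 59/12, 13/4, -1/4]
R3 ← R3 − (67/25)·R2: [0, 0, -22/25, 99/25, -99/25]
R4 ← R4 − (103/25)·R2: [0, 0, -23/25, 416/25, -341/25]
R4 ← R4 − (23/22)·R3: [0, 0, 0, 25/2, -19/2]
Echelon form has 4 nonzero rows, so rank(M) = 4.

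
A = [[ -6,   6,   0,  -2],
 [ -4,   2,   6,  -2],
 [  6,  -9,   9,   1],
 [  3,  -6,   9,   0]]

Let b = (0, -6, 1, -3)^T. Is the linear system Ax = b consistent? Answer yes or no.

Row reduce the augmented matrix [A | b].
R2 ← R2 − (2/3)·R1: [0, -2, 6, -2/3, -6]
R3 ← R3 + R1: [0, -3, 9, -1, 1]
R4 ← R4 + (1/2)·R1: [0, -3, 9, -1, -3]
R3 ← R3 − (3/2)·R2: [0, 0, 0, 0, 10]
R4 ← R4 − (3/2)·R2: [0, 0, 0, 0, 6]
R4 ← R4 − (3/5)·R3: [0, 0, 0, 0, 0]
The echelon form has 3 nonzero rows; the last pivot sits in the augmented column, so rank(A) = 2 but rank([A|b]) = 3.
Since the ranks differ, the system is inconsistent.

no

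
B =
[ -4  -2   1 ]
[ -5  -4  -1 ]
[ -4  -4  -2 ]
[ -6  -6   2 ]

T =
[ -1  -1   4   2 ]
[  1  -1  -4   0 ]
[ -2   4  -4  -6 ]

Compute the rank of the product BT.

3

First compute BT:
[[  0,  10, -12, -14],
 [  3,   5,   0,  -4],
 [  4,   0,   8,   4],
 [ -4,  20,  -8, -24]]
Now row reduce the product.
Swap R1 ↔ R2
R3 ← R3 − (4/3)·R1: [0, -20/3, 8, 28/3]
R4 ← R4 + (4/3)·R1: [0, 80/3, -8, -88/3]
R3 ← R3 + (2/3)·R2: [0, 0, 0, 0]
R4 ← R4 − (8/3)·R2: [0, 0, 24, 8]
Swap R3 ↔ R4
3 nonzero rows, so rank(BT) = 3.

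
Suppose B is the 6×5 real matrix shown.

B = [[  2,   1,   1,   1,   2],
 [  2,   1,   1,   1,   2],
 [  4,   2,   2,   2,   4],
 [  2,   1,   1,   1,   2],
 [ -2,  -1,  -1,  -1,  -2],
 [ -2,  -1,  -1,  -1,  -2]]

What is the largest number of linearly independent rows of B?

Row reduce to echelon form.
R2 ← R2 − R1: [0, 0, 0, 0, 0]
R3 ← R3 − (2)·R1: [0, 0, 0, 0, 0]
R4 ← R4 − R1: [0, 0, 0, 0, 0]
R5 ← R5 + R1: [0, 0, 0, 0, 0]
R6 ← R6 + R1: [0, 0, 0, 0, 0]
Echelon form has 1 nonzero row, so rank(B) = 1.
The rank gives the maximum number of linearly independent rows: 1.

1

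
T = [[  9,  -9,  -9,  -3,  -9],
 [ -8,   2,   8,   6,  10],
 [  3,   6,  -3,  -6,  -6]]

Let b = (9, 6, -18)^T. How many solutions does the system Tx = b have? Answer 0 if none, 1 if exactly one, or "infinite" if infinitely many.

Row reduce the augmented matrix [T | b].
R2 ← R2 + (8/9)·R1: [0, -6, 0, 10/3, 2, 14]
R3 ← R3 − (1/3)·R1: [0, 9, 0, -5, -3, -21]
R3 ← R3 + (3/2)·R2: [0, 0, 0, 0, 0, 0]
The echelon form has 2 nonzero rows, and every pivot lies in the first 5 columns, so rank(T) = rank([T|b]) = 2.
The system is consistent.
rank = 2 < 5 unknowns, so there are infinitely many solutions.

infinite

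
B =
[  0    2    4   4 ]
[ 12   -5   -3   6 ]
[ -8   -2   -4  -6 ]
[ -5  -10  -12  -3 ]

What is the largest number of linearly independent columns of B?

4

Row reduce to echelon form.
Swap R1 ↔ R2
R3 ← R3 + (2/3)·R1: [0, -16/3, -6, -2]
R4 ← R4 + (5/12)·R1: [0, -145/12, -53/4, -1/2]
R3 ← R3 + (8/3)·R2: [0, 0, 14/3, 26/3]
R4 ← R4 + (145/24)·R2: [0, 0, 131/12, 71/3]
R4 ← R4 − (131/56)·R3: [0, 0, 0, 95/28]
Echelon form has 4 nonzero rows, so rank(B) = 4.
The rank gives the maximum number of linearly independent columns: 4.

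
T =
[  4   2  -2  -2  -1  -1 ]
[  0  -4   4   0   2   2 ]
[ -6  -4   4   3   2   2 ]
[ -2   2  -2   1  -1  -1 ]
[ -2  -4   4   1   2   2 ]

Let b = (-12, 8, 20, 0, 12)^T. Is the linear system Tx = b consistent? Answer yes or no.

yes

Row reduce the augmented matrix [T | b].
R3 ← R3 + (3/2)·R1: [0, -1, 1, 0, 1/2, 1/2, 2]
R4 ← R4 + (1/2)·R1: [0, 3, -3, 0, -3/2, -3/2, -6]
R5 ← R5 + (1/2)·R1: [0, -3, 3, 0, 3/2, 3/2, 6]
R3 ← R3 − (1/4)·R2: [0, 0, 0, 0, 0, 0, 0]
R4 ← R4 + (3/4)·R2: [0, 0, 0, 0, 0, 0, 0]
R5 ← R5 − (3/4)·R2: [0, 0, 0, 0, 0, 0, 0]
The echelon form has 2 nonzero rows, and every pivot lies in the first 6 columns, so rank(T) = rank([T|b]) = 2.
The system is consistent.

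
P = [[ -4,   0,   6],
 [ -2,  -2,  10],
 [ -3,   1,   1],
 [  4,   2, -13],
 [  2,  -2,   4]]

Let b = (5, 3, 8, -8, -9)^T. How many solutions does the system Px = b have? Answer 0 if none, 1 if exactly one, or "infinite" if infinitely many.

Row reduce the augmented matrix [P | b].
R2 ← R2 − (1/2)·R1: [0, -2, 7, 1/2]
R3 ← R3 − (3/4)·R1: [0, 1, -7/2, 17/4]
R4 ← R4 + R1: [0, 2, -7, -3]
R5 ← R5 + (1/2)·R1: [0, -2, 7, -13/2]
R3 ← R3 + (1/2)·R2: [0, 0, 0, 9/2]
R4 ← R4 + R2: [0, 0, 0, -5/2]
R5 ← R5 − R2: [0, 0, 0, -7]
R4 ← R4 + (5/9)·R3: [0, 0, 0, 0]
R5 ← R5 + (14/9)·R3: [0, 0, 0, 0]
The echelon form has 3 nonzero rows; the last pivot sits in the augmented column, so rank(P) = 2 but rank([P|b]) = 3.
Since the ranks differ, the system is inconsistent.
It has no solutions.

0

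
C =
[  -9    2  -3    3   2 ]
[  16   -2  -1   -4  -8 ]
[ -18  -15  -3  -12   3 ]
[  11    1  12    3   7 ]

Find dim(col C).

Row reduce to echelon form.
R2 ← R2 + (16/9)·R1: [0, 14/9, -19/3, 4/3, -40/9]
R3 ← R3 − (2)·R1: [0, -19, 3, -18, -1]
R4 ← R4 + (11/9)·R1: [0, 31/9, 25/3, 20/3, 85/9]
R3 ← R3 + (171/14)·R2: [0, 0, -1041/14, -12/7, -387/7]
R4 ← R4 − (31/14)·R2: [0, 0, 313/14, 26/7, 135/7]
R4 ← R4 + (313/1041)·R3: [0, 0, 0, 1110/347, 924/347]
Echelon form has 4 nonzero rows, so rank(C) = 4.
The column space has dimension equal to the rank: 4.

4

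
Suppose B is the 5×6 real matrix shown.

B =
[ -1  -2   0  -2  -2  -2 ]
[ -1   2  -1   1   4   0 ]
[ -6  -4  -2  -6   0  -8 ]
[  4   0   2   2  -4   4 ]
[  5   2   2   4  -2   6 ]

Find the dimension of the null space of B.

Row reduce to echelon form.
R2 ← R2 − R1: [0, 4, -1, 3, 6, 2]
R3 ← R3 − (6)·R1: [0, 8, -2, 6, 12, 4]
R4 ← R4 + (4)·R1: [0, -8, 2, -6, -12, -4]
R5 ← R5 + (5)·R1: [0, -8, 2, -6, -12, -4]
R3 ← R3 − (2)·R2: [0, 0, 0, 0, 0, 0]
R4 ← R4 + (2)·R2: [0, 0, 0, 0, 0, 0]
R5 ← R5 + (2)·R2: [0, 0, 0, 0, 0, 0]
2 nonzero rows, so rank(B) = 2.
B has 6 columns; by rank–nullity, nullity = 6 − 2 = 4.

4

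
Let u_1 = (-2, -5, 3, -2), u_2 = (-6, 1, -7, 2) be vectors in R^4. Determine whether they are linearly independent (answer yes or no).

yes

Form the matrix with these vectors as rows and row reduce.
R2 ← R2 − (3)·R1: [0, 16, -16, 8]
2 nonzero rows, so the 2 vectors span a space of dimension 2.
Since 2 = 2, the vectors are linearly independent.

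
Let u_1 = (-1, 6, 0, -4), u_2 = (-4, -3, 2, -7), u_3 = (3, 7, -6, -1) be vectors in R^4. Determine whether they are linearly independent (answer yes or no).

Form the matrix with these vectors as rows and row reduce.
R2 ← R2 − (4)·R1: [0, -27, 2, 9]
R3 ← R3 + (3)·R1: [0, 25, -6, -13]
R3 ← R3 + (25/27)·R2: [0, 0, -112/27, -14/3]
3 nonzero rows, so the 3 vectors span a space of dimension 3.
Since 3 = 3, the vectors are linearly independent.

yes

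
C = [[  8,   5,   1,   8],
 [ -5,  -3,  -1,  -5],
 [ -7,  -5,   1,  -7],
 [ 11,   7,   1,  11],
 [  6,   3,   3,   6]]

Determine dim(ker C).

Row reduce to echelon form.
R2 ← R2 + (5/8)·R1: [0, 1/8, -3/8, 0]
R3 ← R3 + (7/8)·R1: [0, -5/8, 15/8, 0]
R4 ← R4 − (11/8)·R1: [0, 1/8, -3/8, 0]
R5 ← R5 − (3/4)·R1: [0, -3/4, 9/4, 0]
R3 ← R3 + (5)·R2: [0, 0, 0, 0]
R4 ← R4 − R2: [0, 0, 0, 0]
R5 ← R5 + (6)·R2: [0, 0, 0, 0]
2 nonzero rows, so rank(C) = 2.
C has 4 columns; by rank–nullity, nullity = 4 − 2 = 2.

2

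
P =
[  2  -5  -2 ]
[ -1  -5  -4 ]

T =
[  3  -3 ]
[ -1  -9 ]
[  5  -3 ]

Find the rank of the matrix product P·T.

2

First compute PT:
[[  1,  45],
 [-18,  60]]
Now row reduce the product.
R2 ← R2 + (18)·R1: [0, 870]
2 nonzero rows, so rank(PT) = 2.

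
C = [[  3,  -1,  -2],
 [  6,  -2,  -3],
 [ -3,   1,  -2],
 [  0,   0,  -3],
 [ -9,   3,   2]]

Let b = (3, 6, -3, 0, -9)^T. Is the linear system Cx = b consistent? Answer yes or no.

yes

Row reduce the augmented matrix [C | b].
R2 ← R2 − (2)·R1: [0, 0, 1, 0]
R3 ← R3 + R1: [0, 0, -4, 0]
R5 ← R5 + (3)·R1: [0, 0, -4, 0]
R3 ← R3 + (4)·R2: [0, 0, 0, 0]
R4 ← R4 + (3)·R2: [0, 0, 0, 0]
R5 ← R5 + (4)·R2: [0, 0, 0, 0]
The echelon form has 2 nonzero rows, and every pivot lies in the first 3 columns, so rank(C) = rank([C|b]) = 2.
The system is consistent.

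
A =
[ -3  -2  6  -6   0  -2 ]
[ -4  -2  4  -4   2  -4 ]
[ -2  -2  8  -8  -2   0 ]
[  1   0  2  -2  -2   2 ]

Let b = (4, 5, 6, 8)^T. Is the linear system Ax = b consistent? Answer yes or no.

Row reduce the augmented matrix [A | b].
R2 ← R2 − (4/3)·R1: [0, 2/3, -4, 4, 2, -4/3, -1/3]
R3 ← R3 − (2/3)·R1: [0, -2/3, 4, -4, -2, 4/3, 10/3]
R4 ← R4 + (1/3)·R1: [0, -2/3, 4, -4, -2, 4/3, 28/3]
R3 ← R3 + R2: [0, 0, 0, 0, 0, 0, 3]
R4 ← R4 + R2: [0, 0, 0, 0, 0, 0, 9]
R4 ← R4 − (3)·R3: [0, 0, 0, 0, 0, 0, 0]
The echelon form has 3 nonzero rows; the last pivot sits in the augmented column, so rank(A) = 2 but rank([A|b]) = 3.
Since the ranks differ, the system is inconsistent.

no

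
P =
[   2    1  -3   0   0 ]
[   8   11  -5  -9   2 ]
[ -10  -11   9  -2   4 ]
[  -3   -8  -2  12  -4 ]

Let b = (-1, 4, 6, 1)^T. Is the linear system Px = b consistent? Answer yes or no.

no

Row reduce the augmented matrix [P | b].
R2 ← R2 − (4)·R1: [0, 7, 7, -9, 2, 8]
R3 ← R3 + (5)·R1: [0, -6, -6, -2, 4, 1]
R4 ← R4 + (3/2)·R1: [0, -13/2, -13/2, 12, -4, -1/2]
R3 ← R3 + (6/7)·R2: [0, 0, 0, -68/7, 40/7, 55/7]
R4 ← R4 + (13/14)·R2: [0, 0, 0, 51/14, -15/7, 97/14]
R4 ← R4 + (3/8)·R3: [0, 0, 0, 0, 0, 79/8]
The echelon form has 4 nonzero rows; the last pivot sits in the augmented column, so rank(P) = 3 but rank([P|b]) = 4.
Since the ranks differ, the system is inconsistent.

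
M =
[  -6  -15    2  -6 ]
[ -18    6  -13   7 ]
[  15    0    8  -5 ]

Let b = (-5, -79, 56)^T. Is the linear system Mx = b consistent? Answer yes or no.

yes

Row reduce the augmented matrix [M | b].
R2 ← R2 − (3)·R1: [0, 51, -19, 25, -64]
R3 ← R3 + (5/2)·R1: [0, -75/2, 13, -20, 87/2]
R3 ← R3 + (25/34)·R2: [0, 0, -33/34, -55/34, -121/34]
The echelon form has 3 nonzero rows, and every pivot lies in the first 4 columns, so rank(M) = rank([M|b]) = 3.
The system is consistent.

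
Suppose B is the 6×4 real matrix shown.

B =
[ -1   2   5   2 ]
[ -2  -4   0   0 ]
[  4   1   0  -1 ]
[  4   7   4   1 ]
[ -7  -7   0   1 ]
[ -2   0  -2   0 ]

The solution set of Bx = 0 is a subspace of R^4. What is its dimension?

1

Row reduce to echelon form.
R2 ← R2 − (2)·R1: [0, -8, -10, -4]
R3 ← R3 + (4)·R1: [0, 9, 20, 7]
R4 ← R4 + (4)·R1: [0, 15, 24, 9]
R5 ← R5 − (7)·R1: [0, -21, -35, -13]
R6 ← R6 − (2)·R1: [0, -4, -12, -4]
R3 ← R3 + (9/8)·R2: [0, 0, 35/4, 5/2]
R4 ← R4 + (15/8)·R2: [0, 0, 21/4, 3/2]
R5 ← R5 − (21/8)·R2: [0, 0, -35/4, -5/2]
R6 ← R6 − (1/2)·R2: [0, 0, -7, -2]
R4 ← R4 − (3/5)·R3: [0, 0, 0, 0]
R5 ← R5 + R3: [0, 0, 0, 0]
R6 ← R6 + (4/5)·R3: [0, 0, 0, 0]
3 nonzero rows, so rank(B) = 3.
B has 4 columns; by rank–nullity, nullity = 4 − 3 = 1.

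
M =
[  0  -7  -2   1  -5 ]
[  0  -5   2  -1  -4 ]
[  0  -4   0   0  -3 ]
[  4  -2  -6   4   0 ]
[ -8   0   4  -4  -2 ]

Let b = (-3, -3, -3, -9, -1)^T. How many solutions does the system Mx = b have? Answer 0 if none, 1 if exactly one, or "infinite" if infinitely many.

Row reduce the augmented matrix [M | b].
Swap R1 ↔ R4
R5 ← R5 + (2)·R1: [0, -4, -8, 4, -2, -19]
R3 ← R3 − (4/5)·R2: [0, 0, -8/5, 4/5, 1/5, -3/5]
R4 ← R4 − (7/5)·R2: [0, 0, -24/5, 12/5, 3/5, 6/5]
R5 ← R5 − (4/5)·R2: [0, 0, -48/5, 24/5, 6/5, -83/5]
R4 ← R4 − (3)·R3: [0, 0, 0, 0, 0, 3]
R5 ← R5 − (6)·R3: [0, 0, 0, 0, 0, -13]
R5 ← R5 + (13/3)·R4: [0, 0, 0, 0, 0, 0]
The echelon form has 4 nonzero rows; the last pivot sits in the augmented column, so rank(M) = 3 but rank([M|b]) = 4.
Since the ranks differ, the system is inconsistent.
It has no solutions.

0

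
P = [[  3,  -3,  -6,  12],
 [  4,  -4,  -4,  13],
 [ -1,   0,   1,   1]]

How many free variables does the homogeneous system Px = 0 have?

Row reduce to echelon form.
R2 ← R2 − (4/3)·R1: [0, 0, 4, -3]
R3 ← R3 + (1/3)·R1: [0, -1, -1, 5]
Swap R2 ↔ R3
3 nonzero rows, so rank(P) = 3.
P has 4 columns; by rank–nullity, nullity = 4 − 3 = 1.

1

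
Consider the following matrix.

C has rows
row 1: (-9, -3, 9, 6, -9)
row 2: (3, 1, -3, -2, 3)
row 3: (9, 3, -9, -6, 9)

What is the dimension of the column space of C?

Row reduce to echelon form.
R2 ← R2 + (1/3)·R1: [0, 0, 0, 0, 0]
R3 ← R3 + R1: [0, 0, 0, 0, 0]
Echelon form has 1 nonzero row, so rank(C) = 1.
The column space has dimension equal to the rank: 1.

1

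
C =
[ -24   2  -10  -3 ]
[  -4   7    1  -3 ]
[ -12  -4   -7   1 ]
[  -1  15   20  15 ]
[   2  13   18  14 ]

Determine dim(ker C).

0

Row reduce to echelon form.
R2 ← R2 − (1/6)·R1: [0, 20/3, 8/3, -5/2]
R3 ← R3 − (1/2)·R1: [0, -5, -2, 5/2]
R4 ← R4 − (1/24)·R1: [0, 179/12, 245/12, 121/8]
R5 ← R5 + (1/12)·R1: [0, 79/6, 103/6, 55/4]
R3 ← R3 + (3/4)·R2: [0, 0, 0, 5/8]
R4 ← R4 − (179/80)·R2: [0, 0, 289/20, 663/32]
R5 ← R5 − (79/40)·R2: [0, 0, 119/10, 299/16]
Swap R3 ↔ R4
R5 ← R5 − (14/17)·R3: [0, 0, 0, 13/8]
R5 ← R5 − (13/5)·R4: [0, 0, 0, 0]
4 nonzero rows, so rank(C) = 4.
C has 4 columns; by rank–nullity, nullity = 4 − 4 = 0.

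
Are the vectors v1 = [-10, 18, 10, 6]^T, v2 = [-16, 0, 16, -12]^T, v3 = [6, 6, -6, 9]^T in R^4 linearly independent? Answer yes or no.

no

Form the matrix with these vectors as rows and row reduce.
R2 ← R2 − (8/5)·R1: [0, -144/5, 0, -108/5]
R3 ← R3 + (3/5)·R1: [0, 84/5, 0, 63/5]
R3 ← R3 + (7/12)·R2: [0, 0, 0, 0]
2 nonzero rows, so the 3 vectors span a space of dimension 2.
Since 2 < 3, the vectors are linearly dependent.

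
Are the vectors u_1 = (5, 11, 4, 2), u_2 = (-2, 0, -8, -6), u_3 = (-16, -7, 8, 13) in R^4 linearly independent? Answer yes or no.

Form the matrix with these vectors as rows and row reduce.
R2 ← R2 + (2/5)·R1: [0, 22/5, -32/5, -26/5]
R3 ← R3 + (16/5)·R1: [0, 141/5, 104/5, 97/5]
R3 ← R3 − (141/22)·R2: [0, 0, 680/11, 580/11]
3 nonzero rows, so the 3 vectors span a space of dimension 3.
Since 3 = 3, the vectors are linearly independent.

yes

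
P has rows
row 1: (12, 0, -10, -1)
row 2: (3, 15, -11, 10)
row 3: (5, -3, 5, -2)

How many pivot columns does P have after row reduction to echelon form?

Row reduce to echelon form.
R2 ← R2 − (1/4)·R1: [0, 15, -17/2, 41/4]
R3 ← R3 − (5/12)·R1: [0, -3, 55/6, -19/12]
R3 ← R3 + (1/5)·R2: [0, 0, 112/15, 7/15]
Echelon form has 3 nonzero rows, so rank(P) = 3.
Each nonzero row contributes one pivot column: 3 pivot columns.

3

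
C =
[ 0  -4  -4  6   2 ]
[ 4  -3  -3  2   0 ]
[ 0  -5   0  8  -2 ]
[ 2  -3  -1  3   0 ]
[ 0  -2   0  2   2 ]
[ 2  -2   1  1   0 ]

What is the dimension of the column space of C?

4

Row reduce to echelon form.
Swap R1 ↔ R2
R4 ← R4 − (1/2)·R1: [0, -3/2, 1/2, 2, 0]
R6 ← R6 − (1/2)·R1: [0, -1/2, 5/2, 0, 0]
R3 ← R3 − (5/4)·R2: [0, 0, 5, 1/2, -9/2]
R4 ← R4 − (3/8)·R2: [0, 0, 2, -1/4, -3/4]
R5 ← R5 − (1/2)·R2: [0, 0, 2, -1, 1]
R6 ← R6 − (1/8)·R2: [0, 0, 3, -3/4, -1/4]
R4 ← R4 − (2/5)·R3: [0, 0, 0, -9/20, 21/20]
R5 ← R5 − (2/5)·R3: [0, 0, 0, -6/5, 14/5]
R6 ← R6 − (3/5)·R3: [0, 0, 0, -21/20, 49/20]
R5 ← R5 − (8/3)·R4: [0, 0, 0, 0, 0]
R6 ← R6 − (7/3)·R4: [0, 0, 0, 0, 0]
Echelon form has 4 nonzero rows, so rank(C) = 4.
The column space has dimension equal to the rank: 4.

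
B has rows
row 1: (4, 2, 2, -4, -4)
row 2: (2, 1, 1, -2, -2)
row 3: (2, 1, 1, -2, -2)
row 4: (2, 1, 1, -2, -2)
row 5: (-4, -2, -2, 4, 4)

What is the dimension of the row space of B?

Row reduce to echelon form.
R2 ← R2 − (1/2)·R1: [0, 0, 0, 0, 0]
R3 ← R3 − (1/2)·R1: [0, 0, 0, 0, 0]
R4 ← R4 − (1/2)·R1: [0, 0, 0, 0, 0]
R5 ← R5 + R1: [0, 0, 0, 0, 0]
Echelon form has 1 nonzero row, so rank(B) = 1.
The row space has dimension equal to the rank: 1.

1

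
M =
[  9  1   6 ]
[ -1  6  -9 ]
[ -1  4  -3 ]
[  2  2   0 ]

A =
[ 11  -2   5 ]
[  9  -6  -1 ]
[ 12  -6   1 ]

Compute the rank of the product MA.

First compute MA:
[[180, -60,  50],
 [-65,  20, -20],
 [-11,  -4, -12],
 [ 40, -16,   8]]
Now row reduce the product.
R2 ← R2 + (13/36)·R1: [0, -5/3, -35/18]
R3 ← R3 + (11/180)·R1: [0, -23/3, -161/18]
R4 ← R4 − (2/9)·R1: [0, -8/3, -28/9]
R3 ← R3 − (23/5)·R2: [0, 0, 0]
R4 ← R4 − (8/5)·R2: [0, 0, 0]
2 nonzero rows, so rank(MA) = 2.

2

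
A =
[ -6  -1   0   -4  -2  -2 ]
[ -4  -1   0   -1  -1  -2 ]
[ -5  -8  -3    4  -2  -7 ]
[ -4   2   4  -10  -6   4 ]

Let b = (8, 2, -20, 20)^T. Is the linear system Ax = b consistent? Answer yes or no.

yes

Row reduce the augmented matrix [A | b].
R2 ← R2 − (2/3)·R1: [0, -1/3, 0, 5/3, 1/3, -2/3, -10/3]
R3 ← R3 − (5/6)·R1: [0, -43/6, -3, 22/3, -1/3, -16/3, -80/3]
R4 ← R4 − (2/3)·R1: [0, 8/3, 4, -22/3, -14/3, 16/3, 44/3]
R3 ← R3 − (43/2)·R2: [0, 0, -3, -57/2, -15/2, 9, 45]
R4 ← R4 + (8)·R2: [0, 0, 4, 6, -2, 0, -12]
R4 ← R4 + (4/3)·R3: [0, 0, 0, -32, -12, 12, 48]
The echelon form has 4 nonzero rows, and every pivot lies in the first 6 columns, so rank(A) = rank([A|b]) = 4.
The system is consistent.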